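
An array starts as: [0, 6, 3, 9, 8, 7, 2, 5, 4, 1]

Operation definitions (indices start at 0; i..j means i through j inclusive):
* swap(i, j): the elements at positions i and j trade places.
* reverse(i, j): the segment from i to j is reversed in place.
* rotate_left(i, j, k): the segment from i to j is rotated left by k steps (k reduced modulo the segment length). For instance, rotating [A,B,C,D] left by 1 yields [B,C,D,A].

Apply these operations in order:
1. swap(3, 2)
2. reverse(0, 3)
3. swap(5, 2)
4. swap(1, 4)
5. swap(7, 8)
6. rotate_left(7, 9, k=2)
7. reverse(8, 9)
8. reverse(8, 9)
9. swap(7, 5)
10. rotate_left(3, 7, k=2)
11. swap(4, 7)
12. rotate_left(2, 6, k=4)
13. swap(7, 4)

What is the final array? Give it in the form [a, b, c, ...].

After 1 (swap(3, 2)): [0, 6, 9, 3, 8, 7, 2, 5, 4, 1]
After 2 (reverse(0, 3)): [3, 9, 6, 0, 8, 7, 2, 5, 4, 1]
After 3 (swap(5, 2)): [3, 9, 7, 0, 8, 6, 2, 5, 4, 1]
After 4 (swap(1, 4)): [3, 8, 7, 0, 9, 6, 2, 5, 4, 1]
After 5 (swap(7, 8)): [3, 8, 7, 0, 9, 6, 2, 4, 5, 1]
After 6 (rotate_left(7, 9, k=2)): [3, 8, 7, 0, 9, 6, 2, 1, 4, 5]
After 7 (reverse(8, 9)): [3, 8, 7, 0, 9, 6, 2, 1, 5, 4]
After 8 (reverse(8, 9)): [3, 8, 7, 0, 9, 6, 2, 1, 4, 5]
After 9 (swap(7, 5)): [3, 8, 7, 0, 9, 1, 2, 6, 4, 5]
After 10 (rotate_left(3, 7, k=2)): [3, 8, 7, 1, 2, 6, 0, 9, 4, 5]
After 11 (swap(4, 7)): [3, 8, 7, 1, 9, 6, 0, 2, 4, 5]
After 12 (rotate_left(2, 6, k=4)): [3, 8, 0, 7, 1, 9, 6, 2, 4, 5]
After 13 (swap(7, 4)): [3, 8, 0, 7, 2, 9, 6, 1, 4, 5]

Answer: [3, 8, 0, 7, 2, 9, 6, 1, 4, 5]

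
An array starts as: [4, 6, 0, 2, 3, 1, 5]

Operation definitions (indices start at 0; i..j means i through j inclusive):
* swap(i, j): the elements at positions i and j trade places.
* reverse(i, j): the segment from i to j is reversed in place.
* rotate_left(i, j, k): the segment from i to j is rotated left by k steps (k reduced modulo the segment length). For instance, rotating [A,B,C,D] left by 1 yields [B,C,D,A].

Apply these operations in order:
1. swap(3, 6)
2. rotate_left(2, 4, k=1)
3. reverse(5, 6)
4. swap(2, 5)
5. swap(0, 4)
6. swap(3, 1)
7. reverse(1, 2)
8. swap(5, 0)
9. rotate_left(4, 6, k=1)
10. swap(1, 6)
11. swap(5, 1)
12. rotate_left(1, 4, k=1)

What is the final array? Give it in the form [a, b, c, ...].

Answer: [5, 3, 6, 0, 1, 4, 2]

Derivation:
After 1 (swap(3, 6)): [4, 6, 0, 5, 3, 1, 2]
After 2 (rotate_left(2, 4, k=1)): [4, 6, 5, 3, 0, 1, 2]
After 3 (reverse(5, 6)): [4, 6, 5, 3, 0, 2, 1]
After 4 (swap(2, 5)): [4, 6, 2, 3, 0, 5, 1]
After 5 (swap(0, 4)): [0, 6, 2, 3, 4, 5, 1]
After 6 (swap(3, 1)): [0, 3, 2, 6, 4, 5, 1]
After 7 (reverse(1, 2)): [0, 2, 3, 6, 4, 5, 1]
After 8 (swap(5, 0)): [5, 2, 3, 6, 4, 0, 1]
After 9 (rotate_left(4, 6, k=1)): [5, 2, 3, 6, 0, 1, 4]
After 10 (swap(1, 6)): [5, 4, 3, 6, 0, 1, 2]
After 11 (swap(5, 1)): [5, 1, 3, 6, 0, 4, 2]
After 12 (rotate_left(1, 4, k=1)): [5, 3, 6, 0, 1, 4, 2]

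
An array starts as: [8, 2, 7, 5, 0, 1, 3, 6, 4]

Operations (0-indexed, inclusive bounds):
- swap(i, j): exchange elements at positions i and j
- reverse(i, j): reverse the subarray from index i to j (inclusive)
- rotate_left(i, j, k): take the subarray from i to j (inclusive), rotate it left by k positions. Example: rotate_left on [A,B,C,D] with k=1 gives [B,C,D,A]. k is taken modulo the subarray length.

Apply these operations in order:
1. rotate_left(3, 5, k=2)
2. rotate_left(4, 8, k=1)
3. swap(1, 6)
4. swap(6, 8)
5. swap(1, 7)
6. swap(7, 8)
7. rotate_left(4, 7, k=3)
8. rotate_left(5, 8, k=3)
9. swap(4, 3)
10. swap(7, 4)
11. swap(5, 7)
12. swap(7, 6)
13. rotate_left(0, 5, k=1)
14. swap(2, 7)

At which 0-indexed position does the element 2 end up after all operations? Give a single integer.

Answer: 7

Derivation:
After 1 (rotate_left(3, 5, k=2)): [8, 2, 7, 1, 5, 0, 3, 6, 4]
After 2 (rotate_left(4, 8, k=1)): [8, 2, 7, 1, 0, 3, 6, 4, 5]
After 3 (swap(1, 6)): [8, 6, 7, 1, 0, 3, 2, 4, 5]
After 4 (swap(6, 8)): [8, 6, 7, 1, 0, 3, 5, 4, 2]
After 5 (swap(1, 7)): [8, 4, 7, 1, 0, 3, 5, 6, 2]
After 6 (swap(7, 8)): [8, 4, 7, 1, 0, 3, 5, 2, 6]
After 7 (rotate_left(4, 7, k=3)): [8, 4, 7, 1, 2, 0, 3, 5, 6]
After 8 (rotate_left(5, 8, k=3)): [8, 4, 7, 1, 2, 6, 0, 3, 5]
After 9 (swap(4, 3)): [8, 4, 7, 2, 1, 6, 0, 3, 5]
After 10 (swap(7, 4)): [8, 4, 7, 2, 3, 6, 0, 1, 5]
After 11 (swap(5, 7)): [8, 4, 7, 2, 3, 1, 0, 6, 5]
After 12 (swap(7, 6)): [8, 4, 7, 2, 3, 1, 6, 0, 5]
After 13 (rotate_left(0, 5, k=1)): [4, 7, 2, 3, 1, 8, 6, 0, 5]
After 14 (swap(2, 7)): [4, 7, 0, 3, 1, 8, 6, 2, 5]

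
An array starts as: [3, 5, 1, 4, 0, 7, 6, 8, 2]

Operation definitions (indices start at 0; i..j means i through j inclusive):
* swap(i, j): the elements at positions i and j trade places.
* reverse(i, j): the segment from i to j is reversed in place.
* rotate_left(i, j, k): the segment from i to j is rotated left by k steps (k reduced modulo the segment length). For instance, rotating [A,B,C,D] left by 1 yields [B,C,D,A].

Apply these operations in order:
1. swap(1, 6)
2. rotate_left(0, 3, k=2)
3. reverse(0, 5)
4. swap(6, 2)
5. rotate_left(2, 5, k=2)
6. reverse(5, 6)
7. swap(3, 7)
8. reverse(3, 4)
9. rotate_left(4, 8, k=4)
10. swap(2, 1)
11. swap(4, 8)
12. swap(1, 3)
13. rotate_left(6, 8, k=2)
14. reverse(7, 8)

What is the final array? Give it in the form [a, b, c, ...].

After 1 (swap(1, 6)): [3, 6, 1, 4, 0, 7, 5, 8, 2]
After 2 (rotate_left(0, 3, k=2)): [1, 4, 3, 6, 0, 7, 5, 8, 2]
After 3 (reverse(0, 5)): [7, 0, 6, 3, 4, 1, 5, 8, 2]
After 4 (swap(6, 2)): [7, 0, 5, 3, 4, 1, 6, 8, 2]
After 5 (rotate_left(2, 5, k=2)): [7, 0, 4, 1, 5, 3, 6, 8, 2]
After 6 (reverse(5, 6)): [7, 0, 4, 1, 5, 6, 3, 8, 2]
After 7 (swap(3, 7)): [7, 0, 4, 8, 5, 6, 3, 1, 2]
After 8 (reverse(3, 4)): [7, 0, 4, 5, 8, 6, 3, 1, 2]
After 9 (rotate_left(4, 8, k=4)): [7, 0, 4, 5, 2, 8, 6, 3, 1]
After 10 (swap(2, 1)): [7, 4, 0, 5, 2, 8, 6, 3, 1]
After 11 (swap(4, 8)): [7, 4, 0, 5, 1, 8, 6, 3, 2]
After 12 (swap(1, 3)): [7, 5, 0, 4, 1, 8, 6, 3, 2]
After 13 (rotate_left(6, 8, k=2)): [7, 5, 0, 4, 1, 8, 2, 6, 3]
After 14 (reverse(7, 8)): [7, 5, 0, 4, 1, 8, 2, 3, 6]

Answer: [7, 5, 0, 4, 1, 8, 2, 3, 6]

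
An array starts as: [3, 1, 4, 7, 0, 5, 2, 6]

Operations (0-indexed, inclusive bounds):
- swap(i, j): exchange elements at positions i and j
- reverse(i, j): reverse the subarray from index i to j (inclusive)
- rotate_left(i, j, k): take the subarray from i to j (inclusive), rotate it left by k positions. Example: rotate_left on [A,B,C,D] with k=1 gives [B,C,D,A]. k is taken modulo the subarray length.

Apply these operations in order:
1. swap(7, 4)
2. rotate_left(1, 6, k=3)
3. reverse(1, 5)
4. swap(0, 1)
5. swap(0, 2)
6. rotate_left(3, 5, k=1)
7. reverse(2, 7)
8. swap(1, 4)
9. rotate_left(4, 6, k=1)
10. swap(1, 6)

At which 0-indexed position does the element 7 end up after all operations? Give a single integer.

Answer: 3

Derivation:
After 1 (swap(7, 4)): [3, 1, 4, 7, 6, 5, 2, 0]
After 2 (rotate_left(1, 6, k=3)): [3, 6, 5, 2, 1, 4, 7, 0]
After 3 (reverse(1, 5)): [3, 4, 1, 2, 5, 6, 7, 0]
After 4 (swap(0, 1)): [4, 3, 1, 2, 5, 6, 7, 0]
After 5 (swap(0, 2)): [1, 3, 4, 2, 5, 6, 7, 0]
After 6 (rotate_left(3, 5, k=1)): [1, 3, 4, 5, 6, 2, 7, 0]
After 7 (reverse(2, 7)): [1, 3, 0, 7, 2, 6, 5, 4]
After 8 (swap(1, 4)): [1, 2, 0, 7, 3, 6, 5, 4]
After 9 (rotate_left(4, 6, k=1)): [1, 2, 0, 7, 6, 5, 3, 4]
After 10 (swap(1, 6)): [1, 3, 0, 7, 6, 5, 2, 4]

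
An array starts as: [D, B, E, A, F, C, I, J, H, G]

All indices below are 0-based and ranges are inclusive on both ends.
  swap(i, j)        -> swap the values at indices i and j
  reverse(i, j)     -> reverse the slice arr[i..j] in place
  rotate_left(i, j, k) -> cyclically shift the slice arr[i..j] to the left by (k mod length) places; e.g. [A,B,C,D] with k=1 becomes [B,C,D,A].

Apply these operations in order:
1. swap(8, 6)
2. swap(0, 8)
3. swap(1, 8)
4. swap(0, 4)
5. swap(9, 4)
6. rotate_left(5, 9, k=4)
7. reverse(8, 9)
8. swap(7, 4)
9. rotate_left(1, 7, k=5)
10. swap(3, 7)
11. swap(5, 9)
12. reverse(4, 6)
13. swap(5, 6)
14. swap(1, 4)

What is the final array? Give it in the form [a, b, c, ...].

After 1 (swap(8, 6)): [D, B, E, A, F, C, H, J, I, G]
After 2 (swap(0, 8)): [I, B, E, A, F, C, H, J, D, G]
After 3 (swap(1, 8)): [I, D, E, A, F, C, H, J, B, G]
After 4 (swap(0, 4)): [F, D, E, A, I, C, H, J, B, G]
After 5 (swap(9, 4)): [F, D, E, A, G, C, H, J, B, I]
After 6 (rotate_left(5, 9, k=4)): [F, D, E, A, G, I, C, H, J, B]
After 7 (reverse(8, 9)): [F, D, E, A, G, I, C, H, B, J]
After 8 (swap(7, 4)): [F, D, E, A, H, I, C, G, B, J]
After 9 (rotate_left(1, 7, k=5)): [F, C, G, D, E, A, H, I, B, J]
After 10 (swap(3, 7)): [F, C, G, I, E, A, H, D, B, J]
After 11 (swap(5, 9)): [F, C, G, I, E, J, H, D, B, A]
After 12 (reverse(4, 6)): [F, C, G, I, H, J, E, D, B, A]
After 13 (swap(5, 6)): [F, C, G, I, H, E, J, D, B, A]
After 14 (swap(1, 4)): [F, H, G, I, C, E, J, D, B, A]

Answer: [F, H, G, I, C, E, J, D, B, A]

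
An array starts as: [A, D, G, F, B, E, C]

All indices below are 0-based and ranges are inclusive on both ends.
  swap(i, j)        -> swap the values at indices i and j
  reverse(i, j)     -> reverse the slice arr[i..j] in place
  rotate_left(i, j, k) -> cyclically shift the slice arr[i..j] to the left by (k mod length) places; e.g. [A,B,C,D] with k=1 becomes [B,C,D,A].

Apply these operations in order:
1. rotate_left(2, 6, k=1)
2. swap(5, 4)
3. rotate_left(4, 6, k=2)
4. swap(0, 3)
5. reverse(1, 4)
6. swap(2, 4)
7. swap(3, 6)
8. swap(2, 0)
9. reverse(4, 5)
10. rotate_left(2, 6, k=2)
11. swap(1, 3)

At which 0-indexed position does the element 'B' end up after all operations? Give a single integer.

Answer: 5

Derivation:
After 1 (rotate_left(2, 6, k=1)): [A, D, F, B, E, C, G]
After 2 (swap(5, 4)): [A, D, F, B, C, E, G]
After 3 (rotate_left(4, 6, k=2)): [A, D, F, B, G, C, E]
After 4 (swap(0, 3)): [B, D, F, A, G, C, E]
After 5 (reverse(1, 4)): [B, G, A, F, D, C, E]
After 6 (swap(2, 4)): [B, G, D, F, A, C, E]
After 7 (swap(3, 6)): [B, G, D, E, A, C, F]
After 8 (swap(2, 0)): [D, G, B, E, A, C, F]
After 9 (reverse(4, 5)): [D, G, B, E, C, A, F]
After 10 (rotate_left(2, 6, k=2)): [D, G, C, A, F, B, E]
After 11 (swap(1, 3)): [D, A, C, G, F, B, E]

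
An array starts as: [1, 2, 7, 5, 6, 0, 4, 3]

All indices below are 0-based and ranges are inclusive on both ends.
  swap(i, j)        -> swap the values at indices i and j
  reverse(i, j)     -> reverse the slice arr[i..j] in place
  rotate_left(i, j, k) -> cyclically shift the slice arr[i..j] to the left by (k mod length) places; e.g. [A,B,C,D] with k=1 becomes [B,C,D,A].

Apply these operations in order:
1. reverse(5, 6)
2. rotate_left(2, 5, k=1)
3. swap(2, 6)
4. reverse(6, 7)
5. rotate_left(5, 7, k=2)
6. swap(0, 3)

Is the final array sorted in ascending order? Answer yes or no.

Answer: no

Derivation:
After 1 (reverse(5, 6)): [1, 2, 7, 5, 6, 4, 0, 3]
After 2 (rotate_left(2, 5, k=1)): [1, 2, 5, 6, 4, 7, 0, 3]
After 3 (swap(2, 6)): [1, 2, 0, 6, 4, 7, 5, 3]
After 4 (reverse(6, 7)): [1, 2, 0, 6, 4, 7, 3, 5]
After 5 (rotate_left(5, 7, k=2)): [1, 2, 0, 6, 4, 5, 7, 3]
After 6 (swap(0, 3)): [6, 2, 0, 1, 4, 5, 7, 3]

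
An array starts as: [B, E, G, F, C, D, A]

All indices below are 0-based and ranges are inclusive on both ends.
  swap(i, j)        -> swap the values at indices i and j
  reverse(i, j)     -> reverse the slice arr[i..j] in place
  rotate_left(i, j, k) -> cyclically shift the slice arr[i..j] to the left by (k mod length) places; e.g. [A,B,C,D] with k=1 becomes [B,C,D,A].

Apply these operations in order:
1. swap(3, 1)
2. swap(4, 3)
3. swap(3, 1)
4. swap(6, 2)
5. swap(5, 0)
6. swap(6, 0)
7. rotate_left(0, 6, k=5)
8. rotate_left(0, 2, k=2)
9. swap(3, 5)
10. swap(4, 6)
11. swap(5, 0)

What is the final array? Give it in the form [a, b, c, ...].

Answer: [C, B, D, F, E, G, A]

Derivation:
After 1 (swap(3, 1)): [B, F, G, E, C, D, A]
After 2 (swap(4, 3)): [B, F, G, C, E, D, A]
After 3 (swap(3, 1)): [B, C, G, F, E, D, A]
After 4 (swap(6, 2)): [B, C, A, F, E, D, G]
After 5 (swap(5, 0)): [D, C, A, F, E, B, G]
After 6 (swap(6, 0)): [G, C, A, F, E, B, D]
After 7 (rotate_left(0, 6, k=5)): [B, D, G, C, A, F, E]
After 8 (rotate_left(0, 2, k=2)): [G, B, D, C, A, F, E]
After 9 (swap(3, 5)): [G, B, D, F, A, C, E]
After 10 (swap(4, 6)): [G, B, D, F, E, C, A]
After 11 (swap(5, 0)): [C, B, D, F, E, G, A]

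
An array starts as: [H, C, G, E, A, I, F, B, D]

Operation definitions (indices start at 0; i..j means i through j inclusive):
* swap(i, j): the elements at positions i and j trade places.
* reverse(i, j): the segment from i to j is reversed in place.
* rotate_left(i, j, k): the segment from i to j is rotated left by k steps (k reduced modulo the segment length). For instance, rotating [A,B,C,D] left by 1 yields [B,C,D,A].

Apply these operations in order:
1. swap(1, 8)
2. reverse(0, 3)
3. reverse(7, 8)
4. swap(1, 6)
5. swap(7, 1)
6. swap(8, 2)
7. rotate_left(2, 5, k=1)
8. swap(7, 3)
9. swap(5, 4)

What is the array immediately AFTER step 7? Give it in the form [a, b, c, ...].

Answer: [E, C, H, A, I, B, G, F, D]

Derivation:
After 1 (swap(1, 8)): [H, D, G, E, A, I, F, B, C]
After 2 (reverse(0, 3)): [E, G, D, H, A, I, F, B, C]
After 3 (reverse(7, 8)): [E, G, D, H, A, I, F, C, B]
After 4 (swap(1, 6)): [E, F, D, H, A, I, G, C, B]
After 5 (swap(7, 1)): [E, C, D, H, A, I, G, F, B]
After 6 (swap(8, 2)): [E, C, B, H, A, I, G, F, D]
After 7 (rotate_left(2, 5, k=1)): [E, C, H, A, I, B, G, F, D]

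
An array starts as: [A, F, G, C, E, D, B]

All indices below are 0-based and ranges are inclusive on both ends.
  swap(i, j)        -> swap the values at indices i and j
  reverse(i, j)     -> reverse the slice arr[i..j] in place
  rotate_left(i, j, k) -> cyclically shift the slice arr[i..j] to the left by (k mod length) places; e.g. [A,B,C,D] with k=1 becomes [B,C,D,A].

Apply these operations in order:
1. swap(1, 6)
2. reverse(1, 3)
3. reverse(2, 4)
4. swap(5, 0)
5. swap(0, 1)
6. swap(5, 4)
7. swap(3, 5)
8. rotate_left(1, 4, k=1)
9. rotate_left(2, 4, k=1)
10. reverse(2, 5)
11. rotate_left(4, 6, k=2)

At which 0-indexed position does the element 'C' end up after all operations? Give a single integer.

Answer: 0

Derivation:
After 1 (swap(1, 6)): [A, B, G, C, E, D, F]
After 2 (reverse(1, 3)): [A, C, G, B, E, D, F]
After 3 (reverse(2, 4)): [A, C, E, B, G, D, F]
After 4 (swap(5, 0)): [D, C, E, B, G, A, F]
After 5 (swap(0, 1)): [C, D, E, B, G, A, F]
After 6 (swap(5, 4)): [C, D, E, B, A, G, F]
After 7 (swap(3, 5)): [C, D, E, G, A, B, F]
After 8 (rotate_left(1, 4, k=1)): [C, E, G, A, D, B, F]
After 9 (rotate_left(2, 4, k=1)): [C, E, A, D, G, B, F]
After 10 (reverse(2, 5)): [C, E, B, G, D, A, F]
After 11 (rotate_left(4, 6, k=2)): [C, E, B, G, F, D, A]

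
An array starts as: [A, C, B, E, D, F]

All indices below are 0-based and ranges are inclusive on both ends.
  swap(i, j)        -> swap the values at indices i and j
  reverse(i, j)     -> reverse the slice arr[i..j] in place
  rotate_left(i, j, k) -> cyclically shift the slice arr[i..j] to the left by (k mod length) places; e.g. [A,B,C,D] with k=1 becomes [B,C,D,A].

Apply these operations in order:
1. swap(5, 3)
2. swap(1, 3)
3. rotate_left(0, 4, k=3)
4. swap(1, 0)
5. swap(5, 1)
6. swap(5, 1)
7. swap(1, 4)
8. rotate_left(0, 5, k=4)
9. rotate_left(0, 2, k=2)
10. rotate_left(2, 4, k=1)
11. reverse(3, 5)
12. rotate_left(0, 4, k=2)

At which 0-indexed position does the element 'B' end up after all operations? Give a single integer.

After 1 (swap(5, 3)): [A, C, B, F, D, E]
After 2 (swap(1, 3)): [A, F, B, C, D, E]
After 3 (rotate_left(0, 4, k=3)): [C, D, A, F, B, E]
After 4 (swap(1, 0)): [D, C, A, F, B, E]
After 5 (swap(5, 1)): [D, E, A, F, B, C]
After 6 (swap(5, 1)): [D, C, A, F, B, E]
After 7 (swap(1, 4)): [D, B, A, F, C, E]
After 8 (rotate_left(0, 5, k=4)): [C, E, D, B, A, F]
After 9 (rotate_left(0, 2, k=2)): [D, C, E, B, A, F]
After 10 (rotate_left(2, 4, k=1)): [D, C, B, A, E, F]
After 11 (reverse(3, 5)): [D, C, B, F, E, A]
After 12 (rotate_left(0, 4, k=2)): [B, F, E, D, C, A]

Answer: 0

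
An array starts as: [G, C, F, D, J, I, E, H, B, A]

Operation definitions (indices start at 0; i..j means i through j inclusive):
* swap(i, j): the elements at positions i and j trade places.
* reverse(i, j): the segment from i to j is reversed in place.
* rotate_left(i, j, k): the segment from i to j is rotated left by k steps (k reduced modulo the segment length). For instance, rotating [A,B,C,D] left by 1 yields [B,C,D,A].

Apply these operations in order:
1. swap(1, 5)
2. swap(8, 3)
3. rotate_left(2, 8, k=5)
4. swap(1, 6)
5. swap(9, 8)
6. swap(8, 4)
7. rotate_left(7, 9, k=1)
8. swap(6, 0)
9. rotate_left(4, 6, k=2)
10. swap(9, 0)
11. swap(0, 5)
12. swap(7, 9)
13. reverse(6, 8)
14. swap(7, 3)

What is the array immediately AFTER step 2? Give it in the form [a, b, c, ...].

Answer: [G, I, F, B, J, C, E, H, D, A]

Derivation:
After 1 (swap(1, 5)): [G, I, F, D, J, C, E, H, B, A]
After 2 (swap(8, 3)): [G, I, F, B, J, C, E, H, D, A]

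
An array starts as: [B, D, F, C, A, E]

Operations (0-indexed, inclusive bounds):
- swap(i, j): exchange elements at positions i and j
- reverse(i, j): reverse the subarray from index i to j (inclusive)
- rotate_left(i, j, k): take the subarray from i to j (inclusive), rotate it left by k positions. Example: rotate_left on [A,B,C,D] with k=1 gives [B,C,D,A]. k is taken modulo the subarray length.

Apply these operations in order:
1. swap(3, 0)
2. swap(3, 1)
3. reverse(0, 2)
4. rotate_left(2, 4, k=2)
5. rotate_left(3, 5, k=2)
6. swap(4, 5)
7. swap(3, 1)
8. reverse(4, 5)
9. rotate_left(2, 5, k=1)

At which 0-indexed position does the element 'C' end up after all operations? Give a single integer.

After 1 (swap(3, 0)): [C, D, F, B, A, E]
After 2 (swap(3, 1)): [C, B, F, D, A, E]
After 3 (reverse(0, 2)): [F, B, C, D, A, E]
After 4 (rotate_left(2, 4, k=2)): [F, B, A, C, D, E]
After 5 (rotate_left(3, 5, k=2)): [F, B, A, E, C, D]
After 6 (swap(4, 5)): [F, B, A, E, D, C]
After 7 (swap(3, 1)): [F, E, A, B, D, C]
After 8 (reverse(4, 5)): [F, E, A, B, C, D]
After 9 (rotate_left(2, 5, k=1)): [F, E, B, C, D, A]

Answer: 3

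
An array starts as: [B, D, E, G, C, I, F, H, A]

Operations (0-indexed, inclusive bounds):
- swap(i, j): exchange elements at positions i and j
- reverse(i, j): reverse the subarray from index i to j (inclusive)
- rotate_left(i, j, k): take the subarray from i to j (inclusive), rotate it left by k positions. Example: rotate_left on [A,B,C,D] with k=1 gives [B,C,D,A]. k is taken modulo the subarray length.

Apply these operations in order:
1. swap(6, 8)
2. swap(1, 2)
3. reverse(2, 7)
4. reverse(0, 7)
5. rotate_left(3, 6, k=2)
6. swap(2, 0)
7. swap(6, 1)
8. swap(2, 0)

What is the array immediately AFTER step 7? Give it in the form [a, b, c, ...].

After 1 (swap(6, 8)): [B, D, E, G, C, I, A, H, F]
After 2 (swap(1, 2)): [B, E, D, G, C, I, A, H, F]
After 3 (reverse(2, 7)): [B, E, H, A, I, C, G, D, F]
After 4 (reverse(0, 7)): [D, G, C, I, A, H, E, B, F]
After 5 (rotate_left(3, 6, k=2)): [D, G, C, H, E, I, A, B, F]
After 6 (swap(2, 0)): [C, G, D, H, E, I, A, B, F]
After 7 (swap(6, 1)): [C, A, D, H, E, I, G, B, F]

Answer: [C, A, D, H, E, I, G, B, F]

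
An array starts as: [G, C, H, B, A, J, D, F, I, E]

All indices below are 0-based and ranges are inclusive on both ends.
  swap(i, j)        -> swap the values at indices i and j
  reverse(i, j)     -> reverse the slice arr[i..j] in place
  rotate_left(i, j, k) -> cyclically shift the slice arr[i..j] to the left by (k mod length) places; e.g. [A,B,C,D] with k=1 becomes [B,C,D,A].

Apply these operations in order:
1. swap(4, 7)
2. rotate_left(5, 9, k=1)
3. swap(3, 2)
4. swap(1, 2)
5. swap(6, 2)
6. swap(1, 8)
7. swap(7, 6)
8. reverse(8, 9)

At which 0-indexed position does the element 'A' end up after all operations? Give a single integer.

Answer: 2

Derivation:
After 1 (swap(4, 7)): [G, C, H, B, F, J, D, A, I, E]
After 2 (rotate_left(5, 9, k=1)): [G, C, H, B, F, D, A, I, E, J]
After 3 (swap(3, 2)): [G, C, B, H, F, D, A, I, E, J]
After 4 (swap(1, 2)): [G, B, C, H, F, D, A, I, E, J]
After 5 (swap(6, 2)): [G, B, A, H, F, D, C, I, E, J]
After 6 (swap(1, 8)): [G, E, A, H, F, D, C, I, B, J]
After 7 (swap(7, 6)): [G, E, A, H, F, D, I, C, B, J]
After 8 (reverse(8, 9)): [G, E, A, H, F, D, I, C, J, B]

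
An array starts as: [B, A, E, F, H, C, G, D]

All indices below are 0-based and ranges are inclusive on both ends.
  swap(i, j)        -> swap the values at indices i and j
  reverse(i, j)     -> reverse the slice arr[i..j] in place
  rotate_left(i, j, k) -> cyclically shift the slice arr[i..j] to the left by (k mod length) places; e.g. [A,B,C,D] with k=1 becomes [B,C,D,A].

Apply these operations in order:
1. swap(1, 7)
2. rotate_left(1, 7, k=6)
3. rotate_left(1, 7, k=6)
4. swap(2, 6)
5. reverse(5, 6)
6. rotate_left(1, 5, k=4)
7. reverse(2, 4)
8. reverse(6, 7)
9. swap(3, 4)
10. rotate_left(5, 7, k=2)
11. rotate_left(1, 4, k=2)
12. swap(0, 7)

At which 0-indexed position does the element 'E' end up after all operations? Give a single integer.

After 1 (swap(1, 7)): [B, D, E, F, H, C, G, A]
After 2 (rotate_left(1, 7, k=6)): [B, A, D, E, F, H, C, G]
After 3 (rotate_left(1, 7, k=6)): [B, G, A, D, E, F, H, C]
After 4 (swap(2, 6)): [B, G, H, D, E, F, A, C]
After 5 (reverse(5, 6)): [B, G, H, D, E, A, F, C]
After 6 (rotate_left(1, 5, k=4)): [B, A, G, H, D, E, F, C]
After 7 (reverse(2, 4)): [B, A, D, H, G, E, F, C]
After 8 (reverse(6, 7)): [B, A, D, H, G, E, C, F]
After 9 (swap(3, 4)): [B, A, D, G, H, E, C, F]
After 10 (rotate_left(5, 7, k=2)): [B, A, D, G, H, F, E, C]
After 11 (rotate_left(1, 4, k=2)): [B, G, H, A, D, F, E, C]
After 12 (swap(0, 7)): [C, G, H, A, D, F, E, B]

Answer: 6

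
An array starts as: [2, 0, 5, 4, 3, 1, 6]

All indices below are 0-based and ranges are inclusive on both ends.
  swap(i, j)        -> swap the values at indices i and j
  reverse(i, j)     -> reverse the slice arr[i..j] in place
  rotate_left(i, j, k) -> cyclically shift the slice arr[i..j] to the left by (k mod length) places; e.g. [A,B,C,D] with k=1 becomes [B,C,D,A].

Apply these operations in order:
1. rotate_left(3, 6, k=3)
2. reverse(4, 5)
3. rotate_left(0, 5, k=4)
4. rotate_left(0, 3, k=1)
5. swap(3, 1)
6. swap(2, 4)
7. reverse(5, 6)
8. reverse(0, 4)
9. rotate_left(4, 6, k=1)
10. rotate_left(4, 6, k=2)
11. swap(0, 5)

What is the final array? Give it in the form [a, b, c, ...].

Answer: [1, 2, 5, 3, 4, 0, 6]

Derivation:
After 1 (rotate_left(3, 6, k=3)): [2, 0, 5, 6, 4, 3, 1]
After 2 (reverse(4, 5)): [2, 0, 5, 6, 3, 4, 1]
After 3 (rotate_left(0, 5, k=4)): [3, 4, 2, 0, 5, 6, 1]
After 4 (rotate_left(0, 3, k=1)): [4, 2, 0, 3, 5, 6, 1]
After 5 (swap(3, 1)): [4, 3, 0, 2, 5, 6, 1]
After 6 (swap(2, 4)): [4, 3, 5, 2, 0, 6, 1]
After 7 (reverse(5, 6)): [4, 3, 5, 2, 0, 1, 6]
After 8 (reverse(0, 4)): [0, 2, 5, 3, 4, 1, 6]
After 9 (rotate_left(4, 6, k=1)): [0, 2, 5, 3, 1, 6, 4]
After 10 (rotate_left(4, 6, k=2)): [0, 2, 5, 3, 4, 1, 6]
After 11 (swap(0, 5)): [1, 2, 5, 3, 4, 0, 6]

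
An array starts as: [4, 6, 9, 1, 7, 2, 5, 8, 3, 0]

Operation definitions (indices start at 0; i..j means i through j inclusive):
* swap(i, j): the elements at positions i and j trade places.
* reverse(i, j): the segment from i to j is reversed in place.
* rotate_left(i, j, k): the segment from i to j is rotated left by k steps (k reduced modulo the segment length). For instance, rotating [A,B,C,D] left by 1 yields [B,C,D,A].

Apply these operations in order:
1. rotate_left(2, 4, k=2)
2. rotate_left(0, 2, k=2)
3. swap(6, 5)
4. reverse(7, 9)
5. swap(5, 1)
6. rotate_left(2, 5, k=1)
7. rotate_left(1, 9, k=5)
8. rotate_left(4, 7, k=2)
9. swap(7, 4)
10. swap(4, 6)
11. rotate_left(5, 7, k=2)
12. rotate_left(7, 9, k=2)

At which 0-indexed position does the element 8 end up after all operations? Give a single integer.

Answer: 4

Derivation:
After 1 (rotate_left(2, 4, k=2)): [4, 6, 7, 9, 1, 2, 5, 8, 3, 0]
After 2 (rotate_left(0, 2, k=2)): [7, 4, 6, 9, 1, 2, 5, 8, 3, 0]
After 3 (swap(6, 5)): [7, 4, 6, 9, 1, 5, 2, 8, 3, 0]
After 4 (reverse(7, 9)): [7, 4, 6, 9, 1, 5, 2, 0, 3, 8]
After 5 (swap(5, 1)): [7, 5, 6, 9, 1, 4, 2, 0, 3, 8]
After 6 (rotate_left(2, 5, k=1)): [7, 5, 9, 1, 4, 6, 2, 0, 3, 8]
After 7 (rotate_left(1, 9, k=5)): [7, 2, 0, 3, 8, 5, 9, 1, 4, 6]
After 8 (rotate_left(4, 7, k=2)): [7, 2, 0, 3, 9, 1, 8, 5, 4, 6]
After 9 (swap(7, 4)): [7, 2, 0, 3, 5, 1, 8, 9, 4, 6]
After 10 (swap(4, 6)): [7, 2, 0, 3, 8, 1, 5, 9, 4, 6]
After 11 (rotate_left(5, 7, k=2)): [7, 2, 0, 3, 8, 9, 1, 5, 4, 6]
After 12 (rotate_left(7, 9, k=2)): [7, 2, 0, 3, 8, 9, 1, 6, 5, 4]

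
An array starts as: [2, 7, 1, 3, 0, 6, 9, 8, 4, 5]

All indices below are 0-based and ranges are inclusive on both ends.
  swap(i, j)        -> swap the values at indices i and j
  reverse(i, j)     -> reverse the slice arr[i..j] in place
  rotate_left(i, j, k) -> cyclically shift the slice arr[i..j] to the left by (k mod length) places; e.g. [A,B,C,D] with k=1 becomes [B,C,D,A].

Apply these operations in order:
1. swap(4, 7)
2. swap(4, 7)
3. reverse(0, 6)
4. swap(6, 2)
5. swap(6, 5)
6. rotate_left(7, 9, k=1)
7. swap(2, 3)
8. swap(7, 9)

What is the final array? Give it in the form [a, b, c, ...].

After 1 (swap(4, 7)): [2, 7, 1, 3, 8, 6, 9, 0, 4, 5]
After 2 (swap(4, 7)): [2, 7, 1, 3, 0, 6, 9, 8, 4, 5]
After 3 (reverse(0, 6)): [9, 6, 0, 3, 1, 7, 2, 8, 4, 5]
After 4 (swap(6, 2)): [9, 6, 2, 3, 1, 7, 0, 8, 4, 5]
After 5 (swap(6, 5)): [9, 6, 2, 3, 1, 0, 7, 8, 4, 5]
After 6 (rotate_left(7, 9, k=1)): [9, 6, 2, 3, 1, 0, 7, 4, 5, 8]
After 7 (swap(2, 3)): [9, 6, 3, 2, 1, 0, 7, 4, 5, 8]
After 8 (swap(7, 9)): [9, 6, 3, 2, 1, 0, 7, 8, 5, 4]

Answer: [9, 6, 3, 2, 1, 0, 7, 8, 5, 4]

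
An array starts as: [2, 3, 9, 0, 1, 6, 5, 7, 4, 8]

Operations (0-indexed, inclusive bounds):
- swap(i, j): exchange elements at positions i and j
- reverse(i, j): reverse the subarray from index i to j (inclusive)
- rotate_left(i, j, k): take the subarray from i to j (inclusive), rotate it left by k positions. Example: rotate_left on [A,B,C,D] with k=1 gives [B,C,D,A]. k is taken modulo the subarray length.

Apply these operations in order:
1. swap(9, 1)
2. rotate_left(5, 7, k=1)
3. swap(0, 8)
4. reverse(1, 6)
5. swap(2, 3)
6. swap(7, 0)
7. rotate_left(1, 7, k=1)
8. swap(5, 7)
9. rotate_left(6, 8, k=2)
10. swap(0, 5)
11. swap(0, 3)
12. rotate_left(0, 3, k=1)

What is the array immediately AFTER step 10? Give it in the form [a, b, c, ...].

Answer: [7, 1, 5, 0, 9, 6, 2, 4, 8, 3]

Derivation:
After 1 (swap(9, 1)): [2, 8, 9, 0, 1, 6, 5, 7, 4, 3]
After 2 (rotate_left(5, 7, k=1)): [2, 8, 9, 0, 1, 5, 7, 6, 4, 3]
After 3 (swap(0, 8)): [4, 8, 9, 0, 1, 5, 7, 6, 2, 3]
After 4 (reverse(1, 6)): [4, 7, 5, 1, 0, 9, 8, 6, 2, 3]
After 5 (swap(2, 3)): [4, 7, 1, 5, 0, 9, 8, 6, 2, 3]
After 6 (swap(7, 0)): [6, 7, 1, 5, 0, 9, 8, 4, 2, 3]
After 7 (rotate_left(1, 7, k=1)): [6, 1, 5, 0, 9, 8, 4, 7, 2, 3]
After 8 (swap(5, 7)): [6, 1, 5, 0, 9, 7, 4, 8, 2, 3]
After 9 (rotate_left(6, 8, k=2)): [6, 1, 5, 0, 9, 7, 2, 4, 8, 3]
After 10 (swap(0, 5)): [7, 1, 5, 0, 9, 6, 2, 4, 8, 3]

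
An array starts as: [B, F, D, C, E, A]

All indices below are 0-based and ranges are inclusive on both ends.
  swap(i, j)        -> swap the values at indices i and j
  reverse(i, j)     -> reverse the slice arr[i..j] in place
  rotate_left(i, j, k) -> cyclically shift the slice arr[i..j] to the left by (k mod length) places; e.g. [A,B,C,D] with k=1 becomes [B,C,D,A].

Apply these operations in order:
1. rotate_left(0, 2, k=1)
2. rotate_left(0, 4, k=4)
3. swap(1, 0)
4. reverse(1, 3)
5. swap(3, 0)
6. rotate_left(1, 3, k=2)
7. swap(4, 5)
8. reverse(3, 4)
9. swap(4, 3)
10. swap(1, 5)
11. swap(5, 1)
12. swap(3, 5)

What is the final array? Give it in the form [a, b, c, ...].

After 1 (rotate_left(0, 2, k=1)): [F, D, B, C, E, A]
After 2 (rotate_left(0, 4, k=4)): [E, F, D, B, C, A]
After 3 (swap(1, 0)): [F, E, D, B, C, A]
After 4 (reverse(1, 3)): [F, B, D, E, C, A]
After 5 (swap(3, 0)): [E, B, D, F, C, A]
After 6 (rotate_left(1, 3, k=2)): [E, F, B, D, C, A]
After 7 (swap(4, 5)): [E, F, B, D, A, C]
After 8 (reverse(3, 4)): [E, F, B, A, D, C]
After 9 (swap(4, 3)): [E, F, B, D, A, C]
After 10 (swap(1, 5)): [E, C, B, D, A, F]
After 11 (swap(5, 1)): [E, F, B, D, A, C]
After 12 (swap(3, 5)): [E, F, B, C, A, D]

Answer: [E, F, B, C, A, D]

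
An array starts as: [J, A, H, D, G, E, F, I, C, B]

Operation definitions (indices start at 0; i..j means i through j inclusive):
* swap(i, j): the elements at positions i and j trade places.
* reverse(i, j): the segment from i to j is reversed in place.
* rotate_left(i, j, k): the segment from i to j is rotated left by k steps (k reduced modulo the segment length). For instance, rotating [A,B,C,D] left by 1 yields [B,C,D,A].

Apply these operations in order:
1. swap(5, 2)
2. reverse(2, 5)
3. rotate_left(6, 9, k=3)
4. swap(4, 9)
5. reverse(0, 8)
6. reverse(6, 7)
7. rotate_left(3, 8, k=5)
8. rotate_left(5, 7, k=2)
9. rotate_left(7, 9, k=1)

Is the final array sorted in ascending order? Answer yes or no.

After 1 (swap(5, 2)): [J, A, E, D, G, H, F, I, C, B]
After 2 (reverse(2, 5)): [J, A, H, G, D, E, F, I, C, B]
After 3 (rotate_left(6, 9, k=3)): [J, A, H, G, D, E, B, F, I, C]
After 4 (swap(4, 9)): [J, A, H, G, C, E, B, F, I, D]
After 5 (reverse(0, 8)): [I, F, B, E, C, G, H, A, J, D]
After 6 (reverse(6, 7)): [I, F, B, E, C, G, A, H, J, D]
After 7 (rotate_left(3, 8, k=5)): [I, F, B, J, E, C, G, A, H, D]
After 8 (rotate_left(5, 7, k=2)): [I, F, B, J, E, A, C, G, H, D]
After 9 (rotate_left(7, 9, k=1)): [I, F, B, J, E, A, C, H, D, G]

Answer: no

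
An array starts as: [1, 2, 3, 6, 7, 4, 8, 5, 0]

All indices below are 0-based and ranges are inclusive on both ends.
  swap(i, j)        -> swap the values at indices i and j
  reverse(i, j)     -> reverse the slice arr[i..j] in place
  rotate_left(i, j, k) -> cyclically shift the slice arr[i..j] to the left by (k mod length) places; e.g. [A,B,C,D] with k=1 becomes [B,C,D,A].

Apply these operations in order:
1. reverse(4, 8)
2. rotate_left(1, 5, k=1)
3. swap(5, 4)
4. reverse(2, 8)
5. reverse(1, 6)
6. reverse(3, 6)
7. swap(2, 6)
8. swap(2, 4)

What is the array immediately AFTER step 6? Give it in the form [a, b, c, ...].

After 1 (reverse(4, 8)): [1, 2, 3, 6, 0, 5, 8, 4, 7]
After 2 (rotate_left(1, 5, k=1)): [1, 3, 6, 0, 5, 2, 8, 4, 7]
After 3 (swap(5, 4)): [1, 3, 6, 0, 2, 5, 8, 4, 7]
After 4 (reverse(2, 8)): [1, 3, 7, 4, 8, 5, 2, 0, 6]
After 5 (reverse(1, 6)): [1, 2, 5, 8, 4, 7, 3, 0, 6]
After 6 (reverse(3, 6)): [1, 2, 5, 3, 7, 4, 8, 0, 6]

Answer: [1, 2, 5, 3, 7, 4, 8, 0, 6]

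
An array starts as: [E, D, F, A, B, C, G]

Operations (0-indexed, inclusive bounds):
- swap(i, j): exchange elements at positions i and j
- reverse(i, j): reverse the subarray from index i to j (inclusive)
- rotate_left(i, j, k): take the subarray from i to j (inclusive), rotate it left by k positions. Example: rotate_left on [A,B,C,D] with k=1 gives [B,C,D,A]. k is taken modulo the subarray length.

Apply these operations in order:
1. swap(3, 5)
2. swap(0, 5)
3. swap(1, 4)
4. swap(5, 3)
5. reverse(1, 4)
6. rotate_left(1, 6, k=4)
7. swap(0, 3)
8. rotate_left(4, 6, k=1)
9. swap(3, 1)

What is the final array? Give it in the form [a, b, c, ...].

Answer: [D, A, G, C, F, B, E]

Derivation:
After 1 (swap(3, 5)): [E, D, F, C, B, A, G]
After 2 (swap(0, 5)): [A, D, F, C, B, E, G]
After 3 (swap(1, 4)): [A, B, F, C, D, E, G]
After 4 (swap(5, 3)): [A, B, F, E, D, C, G]
After 5 (reverse(1, 4)): [A, D, E, F, B, C, G]
After 6 (rotate_left(1, 6, k=4)): [A, C, G, D, E, F, B]
After 7 (swap(0, 3)): [D, C, G, A, E, F, B]
After 8 (rotate_left(4, 6, k=1)): [D, C, G, A, F, B, E]
After 9 (swap(3, 1)): [D, A, G, C, F, B, E]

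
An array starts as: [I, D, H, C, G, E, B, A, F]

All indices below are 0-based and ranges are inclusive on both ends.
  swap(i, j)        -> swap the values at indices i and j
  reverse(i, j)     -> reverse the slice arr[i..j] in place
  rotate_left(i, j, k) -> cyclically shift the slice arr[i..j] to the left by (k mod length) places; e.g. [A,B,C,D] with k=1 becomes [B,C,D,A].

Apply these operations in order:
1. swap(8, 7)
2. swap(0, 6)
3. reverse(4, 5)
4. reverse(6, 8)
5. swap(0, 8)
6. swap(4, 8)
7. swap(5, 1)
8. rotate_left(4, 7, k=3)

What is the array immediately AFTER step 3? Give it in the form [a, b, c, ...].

After 1 (swap(8, 7)): [I, D, H, C, G, E, B, F, A]
After 2 (swap(0, 6)): [B, D, H, C, G, E, I, F, A]
After 3 (reverse(4, 5)): [B, D, H, C, E, G, I, F, A]

Answer: [B, D, H, C, E, G, I, F, A]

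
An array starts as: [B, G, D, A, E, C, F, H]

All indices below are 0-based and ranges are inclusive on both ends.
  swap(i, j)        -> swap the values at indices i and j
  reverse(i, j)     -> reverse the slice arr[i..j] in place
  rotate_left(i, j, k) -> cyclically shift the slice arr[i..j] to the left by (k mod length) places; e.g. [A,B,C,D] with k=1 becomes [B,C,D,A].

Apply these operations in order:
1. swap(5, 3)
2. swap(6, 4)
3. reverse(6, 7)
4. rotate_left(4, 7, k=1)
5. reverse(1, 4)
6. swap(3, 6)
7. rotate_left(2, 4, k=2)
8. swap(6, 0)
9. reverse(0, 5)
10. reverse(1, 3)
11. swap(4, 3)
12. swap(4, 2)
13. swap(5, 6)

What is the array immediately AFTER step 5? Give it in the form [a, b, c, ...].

After 1 (swap(5, 3)): [B, G, D, C, E, A, F, H]
After 2 (swap(6, 4)): [B, G, D, C, F, A, E, H]
After 3 (reverse(6, 7)): [B, G, D, C, F, A, H, E]
After 4 (rotate_left(4, 7, k=1)): [B, G, D, C, A, H, E, F]
After 5 (reverse(1, 4)): [B, A, C, D, G, H, E, F]

Answer: [B, A, C, D, G, H, E, F]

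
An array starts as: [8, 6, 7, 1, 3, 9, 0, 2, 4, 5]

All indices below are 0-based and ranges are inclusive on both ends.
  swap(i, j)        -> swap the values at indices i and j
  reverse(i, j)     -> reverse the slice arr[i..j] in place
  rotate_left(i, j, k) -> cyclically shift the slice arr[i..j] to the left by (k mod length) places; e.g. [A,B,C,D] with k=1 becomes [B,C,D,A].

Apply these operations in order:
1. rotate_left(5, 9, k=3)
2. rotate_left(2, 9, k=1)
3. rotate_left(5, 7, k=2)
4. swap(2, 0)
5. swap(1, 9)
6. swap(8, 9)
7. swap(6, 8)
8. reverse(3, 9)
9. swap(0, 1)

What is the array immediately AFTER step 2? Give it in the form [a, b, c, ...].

Answer: [8, 6, 1, 3, 4, 5, 9, 0, 2, 7]

Derivation:
After 1 (rotate_left(5, 9, k=3)): [8, 6, 7, 1, 3, 4, 5, 9, 0, 2]
After 2 (rotate_left(2, 9, k=1)): [8, 6, 1, 3, 4, 5, 9, 0, 2, 7]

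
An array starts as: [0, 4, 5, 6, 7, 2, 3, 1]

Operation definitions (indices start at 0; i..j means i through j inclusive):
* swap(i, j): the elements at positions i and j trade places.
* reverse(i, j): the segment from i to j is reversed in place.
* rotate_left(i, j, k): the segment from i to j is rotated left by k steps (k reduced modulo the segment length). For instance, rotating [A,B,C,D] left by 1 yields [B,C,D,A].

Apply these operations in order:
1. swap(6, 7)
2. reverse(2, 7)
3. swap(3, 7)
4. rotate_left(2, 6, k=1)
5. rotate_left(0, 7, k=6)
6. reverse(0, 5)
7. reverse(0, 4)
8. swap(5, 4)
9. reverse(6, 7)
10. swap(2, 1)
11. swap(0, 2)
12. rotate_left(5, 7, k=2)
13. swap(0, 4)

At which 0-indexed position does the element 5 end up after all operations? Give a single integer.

Answer: 3

Derivation:
After 1 (swap(6, 7)): [0, 4, 5, 6, 7, 2, 1, 3]
After 2 (reverse(2, 7)): [0, 4, 3, 1, 2, 7, 6, 5]
After 3 (swap(3, 7)): [0, 4, 3, 5, 2, 7, 6, 1]
After 4 (rotate_left(2, 6, k=1)): [0, 4, 5, 2, 7, 6, 3, 1]
After 5 (rotate_left(0, 7, k=6)): [3, 1, 0, 4, 5, 2, 7, 6]
After 6 (reverse(0, 5)): [2, 5, 4, 0, 1, 3, 7, 6]
After 7 (reverse(0, 4)): [1, 0, 4, 5, 2, 3, 7, 6]
After 8 (swap(5, 4)): [1, 0, 4, 5, 3, 2, 7, 6]
After 9 (reverse(6, 7)): [1, 0, 4, 5, 3, 2, 6, 7]
After 10 (swap(2, 1)): [1, 4, 0, 5, 3, 2, 6, 7]
After 11 (swap(0, 2)): [0, 4, 1, 5, 3, 2, 6, 7]
After 12 (rotate_left(5, 7, k=2)): [0, 4, 1, 5, 3, 7, 2, 6]
After 13 (swap(0, 4)): [3, 4, 1, 5, 0, 7, 2, 6]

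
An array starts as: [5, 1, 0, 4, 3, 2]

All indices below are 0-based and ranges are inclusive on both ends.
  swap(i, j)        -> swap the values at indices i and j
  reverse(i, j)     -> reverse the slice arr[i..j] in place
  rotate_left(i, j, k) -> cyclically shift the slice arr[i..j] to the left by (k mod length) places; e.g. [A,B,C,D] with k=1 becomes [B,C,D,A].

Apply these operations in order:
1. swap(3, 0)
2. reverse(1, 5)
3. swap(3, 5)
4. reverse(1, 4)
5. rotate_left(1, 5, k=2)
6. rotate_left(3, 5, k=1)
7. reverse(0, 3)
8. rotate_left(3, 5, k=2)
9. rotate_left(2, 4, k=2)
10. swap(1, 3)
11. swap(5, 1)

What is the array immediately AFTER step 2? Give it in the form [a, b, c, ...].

Answer: [4, 2, 3, 5, 0, 1]

Derivation:
After 1 (swap(3, 0)): [4, 1, 0, 5, 3, 2]
After 2 (reverse(1, 5)): [4, 2, 3, 5, 0, 1]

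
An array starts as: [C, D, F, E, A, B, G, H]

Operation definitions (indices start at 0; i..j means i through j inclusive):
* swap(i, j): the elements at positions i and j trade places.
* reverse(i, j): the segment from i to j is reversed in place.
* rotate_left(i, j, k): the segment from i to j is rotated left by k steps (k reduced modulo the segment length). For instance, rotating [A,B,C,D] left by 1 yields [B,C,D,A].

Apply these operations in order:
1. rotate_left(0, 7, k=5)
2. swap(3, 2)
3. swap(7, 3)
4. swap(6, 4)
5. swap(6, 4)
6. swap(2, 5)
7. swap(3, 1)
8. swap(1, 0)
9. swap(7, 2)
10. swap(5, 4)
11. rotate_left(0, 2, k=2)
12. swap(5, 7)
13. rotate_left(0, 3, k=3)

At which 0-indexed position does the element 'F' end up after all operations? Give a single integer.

Answer: 5

Derivation:
After 1 (rotate_left(0, 7, k=5)): [B, G, H, C, D, F, E, A]
After 2 (swap(3, 2)): [B, G, C, H, D, F, E, A]
After 3 (swap(7, 3)): [B, G, C, A, D, F, E, H]
After 4 (swap(6, 4)): [B, G, C, A, E, F, D, H]
After 5 (swap(6, 4)): [B, G, C, A, D, F, E, H]
After 6 (swap(2, 5)): [B, G, F, A, D, C, E, H]
After 7 (swap(3, 1)): [B, A, F, G, D, C, E, H]
After 8 (swap(1, 0)): [A, B, F, G, D, C, E, H]
After 9 (swap(7, 2)): [A, B, H, G, D, C, E, F]
After 10 (swap(5, 4)): [A, B, H, G, C, D, E, F]
After 11 (rotate_left(0, 2, k=2)): [H, A, B, G, C, D, E, F]
After 12 (swap(5, 7)): [H, A, B, G, C, F, E, D]
After 13 (rotate_left(0, 3, k=3)): [G, H, A, B, C, F, E, D]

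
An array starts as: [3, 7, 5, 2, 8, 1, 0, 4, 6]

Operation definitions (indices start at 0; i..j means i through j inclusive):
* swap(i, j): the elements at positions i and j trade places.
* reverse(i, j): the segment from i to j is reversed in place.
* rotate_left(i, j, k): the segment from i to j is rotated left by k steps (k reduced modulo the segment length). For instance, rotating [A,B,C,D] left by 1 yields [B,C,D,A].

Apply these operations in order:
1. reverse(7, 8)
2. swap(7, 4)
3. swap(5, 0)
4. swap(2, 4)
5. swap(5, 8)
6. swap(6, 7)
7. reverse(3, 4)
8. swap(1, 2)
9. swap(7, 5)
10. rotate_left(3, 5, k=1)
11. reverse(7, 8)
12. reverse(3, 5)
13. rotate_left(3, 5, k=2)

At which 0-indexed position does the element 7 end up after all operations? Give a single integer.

Answer: 2

Derivation:
After 1 (reverse(7, 8)): [3, 7, 5, 2, 8, 1, 0, 6, 4]
After 2 (swap(7, 4)): [3, 7, 5, 2, 6, 1, 0, 8, 4]
After 3 (swap(5, 0)): [1, 7, 5, 2, 6, 3, 0, 8, 4]
After 4 (swap(2, 4)): [1, 7, 6, 2, 5, 3, 0, 8, 4]
After 5 (swap(5, 8)): [1, 7, 6, 2, 5, 4, 0, 8, 3]
After 6 (swap(6, 7)): [1, 7, 6, 2, 5, 4, 8, 0, 3]
After 7 (reverse(3, 4)): [1, 7, 6, 5, 2, 4, 8, 0, 3]
After 8 (swap(1, 2)): [1, 6, 7, 5, 2, 4, 8, 0, 3]
After 9 (swap(7, 5)): [1, 6, 7, 5, 2, 0, 8, 4, 3]
After 10 (rotate_left(3, 5, k=1)): [1, 6, 7, 2, 0, 5, 8, 4, 3]
After 11 (reverse(7, 8)): [1, 6, 7, 2, 0, 5, 8, 3, 4]
After 12 (reverse(3, 5)): [1, 6, 7, 5, 0, 2, 8, 3, 4]
After 13 (rotate_left(3, 5, k=2)): [1, 6, 7, 2, 5, 0, 8, 3, 4]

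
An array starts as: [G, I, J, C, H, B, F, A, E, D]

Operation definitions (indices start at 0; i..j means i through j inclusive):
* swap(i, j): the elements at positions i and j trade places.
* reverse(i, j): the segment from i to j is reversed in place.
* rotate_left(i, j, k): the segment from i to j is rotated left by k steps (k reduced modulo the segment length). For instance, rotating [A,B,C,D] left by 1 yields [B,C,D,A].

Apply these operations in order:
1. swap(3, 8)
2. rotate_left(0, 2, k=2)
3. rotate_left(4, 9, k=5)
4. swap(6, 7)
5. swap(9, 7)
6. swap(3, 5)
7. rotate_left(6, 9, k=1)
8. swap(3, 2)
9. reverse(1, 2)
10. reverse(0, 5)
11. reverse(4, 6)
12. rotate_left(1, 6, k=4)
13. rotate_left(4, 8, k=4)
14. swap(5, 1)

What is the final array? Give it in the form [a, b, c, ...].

After 1 (swap(3, 8)): [G, I, J, E, H, B, F, A, C, D]
After 2 (rotate_left(0, 2, k=2)): [J, G, I, E, H, B, F, A, C, D]
After 3 (rotate_left(4, 9, k=5)): [J, G, I, E, D, H, B, F, A, C]
After 4 (swap(6, 7)): [J, G, I, E, D, H, F, B, A, C]
After 5 (swap(9, 7)): [J, G, I, E, D, H, F, C, A, B]
After 6 (swap(3, 5)): [J, G, I, H, D, E, F, C, A, B]
After 7 (rotate_left(6, 9, k=1)): [J, G, I, H, D, E, C, A, B, F]
After 8 (swap(3, 2)): [J, G, H, I, D, E, C, A, B, F]
After 9 (reverse(1, 2)): [J, H, G, I, D, E, C, A, B, F]
After 10 (reverse(0, 5)): [E, D, I, G, H, J, C, A, B, F]
After 11 (reverse(4, 6)): [E, D, I, G, C, J, H, A, B, F]
After 12 (rotate_left(1, 6, k=4)): [E, J, H, D, I, G, C, A, B, F]
After 13 (rotate_left(4, 8, k=4)): [E, J, H, D, B, I, G, C, A, F]
After 14 (swap(5, 1)): [E, I, H, D, B, J, G, C, A, F]

Answer: [E, I, H, D, B, J, G, C, A, F]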